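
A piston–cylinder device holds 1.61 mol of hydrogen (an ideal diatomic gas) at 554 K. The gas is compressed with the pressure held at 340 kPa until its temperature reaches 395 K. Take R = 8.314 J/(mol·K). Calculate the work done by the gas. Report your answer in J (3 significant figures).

Isobaric: W = P ΔV = nR ΔT.
W = (1.61)(8.314)(395 − 554) = -2128 J.

W ≈ -2130 J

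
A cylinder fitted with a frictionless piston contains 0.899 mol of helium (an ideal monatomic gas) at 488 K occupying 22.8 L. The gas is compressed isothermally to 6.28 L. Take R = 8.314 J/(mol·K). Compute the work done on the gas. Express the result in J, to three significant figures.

Isothermal: W = nRT ln(V₂/V₁).
W = (0.899)(8.314)(488) × ln(6.28/22.8)
  = 3647 × -1.289
W_by_gas = -4703 J; work on gas = −W_by = 4703 J.

W ≈ 4700 J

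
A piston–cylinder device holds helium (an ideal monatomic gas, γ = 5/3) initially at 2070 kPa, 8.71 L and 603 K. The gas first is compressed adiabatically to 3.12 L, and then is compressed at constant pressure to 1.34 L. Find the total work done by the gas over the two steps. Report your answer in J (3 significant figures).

W_total ≈ -47000 J

Step 1 (adiabatic): W = (P₁V₁ − P₂V₂)/(γ−1) = (18030 − 35746)/0.667 = -26575 J.
After step 1: P = 11457 kPa, V = 3.12 L, T = 1196 K.
Step 2 (isobaric): W = PΔV = (11457 kPa)(1.34 − 3.12 L) = -20394 J.
W_total = -26575 − 20394 = -46969 J.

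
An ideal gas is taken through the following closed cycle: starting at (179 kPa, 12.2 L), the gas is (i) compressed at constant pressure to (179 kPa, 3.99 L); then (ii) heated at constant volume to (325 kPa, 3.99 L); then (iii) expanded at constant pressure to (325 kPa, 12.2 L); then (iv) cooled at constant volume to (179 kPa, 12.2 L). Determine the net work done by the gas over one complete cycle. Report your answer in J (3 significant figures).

Constant-volume legs do no work.
W(i) = (179)(3.99 − 12.2) = -1470 J; W(iii) = (325)(12.2 − 3.99) = 2668 J.
W_net = -1470 + 2668 = 1199 J (the clockwise enclosed area).

W_net ≈ 1200 J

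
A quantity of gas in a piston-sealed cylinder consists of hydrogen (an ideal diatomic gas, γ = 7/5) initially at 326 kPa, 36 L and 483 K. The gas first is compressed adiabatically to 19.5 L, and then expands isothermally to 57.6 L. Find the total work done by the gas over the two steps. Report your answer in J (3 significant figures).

Step 1 (adiabatic): W = (P₁V₁ − P₂V₂)/(γ−1) = (11736 − 14998)/0.4 = -8154 J.
After step 1: P = 769.1 kPa, V = 19.5 L, T = 617.2 K.
Step 2 (isothermal): W = P₁V₁ ln(V₂/V₁) = (14998) ln(57.6/19.5) = 16244 J.
W_total = -8154 + 16244 = 8090 J.

W_total ≈ 8090 J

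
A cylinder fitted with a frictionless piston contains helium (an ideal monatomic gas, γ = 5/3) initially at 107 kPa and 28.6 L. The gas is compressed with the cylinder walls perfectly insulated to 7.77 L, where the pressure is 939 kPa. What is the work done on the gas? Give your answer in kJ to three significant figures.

Adiabatic: W = (P₁V₁ − P₂V₂)/(γ − 1) with γ = 5/3.
P₁V₁ = 3060 J, P₂V₂ = 7296 J.
W = (3060 − 7296) / 0.6667 = -6354 J.
Work on gas = −W_by = 6354 J.

W ≈ 6.35 kJ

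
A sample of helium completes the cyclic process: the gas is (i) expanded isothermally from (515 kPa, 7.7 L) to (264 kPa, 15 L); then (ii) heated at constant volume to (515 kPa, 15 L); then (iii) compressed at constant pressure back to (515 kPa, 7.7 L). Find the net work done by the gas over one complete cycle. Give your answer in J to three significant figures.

Leg (i): W = PᵢVᵢ ln(V_f/Vᵢ) = (3966) ln(15/7.7) = 2644 J.
Leg (ii): W = 0.
Leg (iii): W = PΔV = (515)(7.7 − 15) = -3760 J.
W_net = 2644 − 3760 = -1115 J.

W_net ≈ -1120 J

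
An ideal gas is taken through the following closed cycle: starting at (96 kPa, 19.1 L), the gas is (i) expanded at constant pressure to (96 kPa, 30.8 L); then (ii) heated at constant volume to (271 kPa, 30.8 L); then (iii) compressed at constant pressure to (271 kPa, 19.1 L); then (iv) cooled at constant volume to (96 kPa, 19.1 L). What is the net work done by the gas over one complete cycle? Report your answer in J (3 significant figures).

W_net ≈ -2050 J

Constant-volume legs do no work.
W(i) = (96)(30.8 − 19.1) = 1123 J; W(iii) = (271)(19.1 − 30.8) = -3171 J.
W_net = 1123 − 3171 = -2048 J (the counter-clockwise enclosed area).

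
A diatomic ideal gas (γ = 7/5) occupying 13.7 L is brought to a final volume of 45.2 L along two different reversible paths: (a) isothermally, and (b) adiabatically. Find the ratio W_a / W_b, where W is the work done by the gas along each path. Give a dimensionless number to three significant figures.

W_a / W_b ≈ 1.26

Path (a) isothermal: W = P₁V₁ ln(V₂/V₁) → W_a/(P₁V₁) = 1.194.
Path (b) adiabatic: W = P₁V₁(1 − (V₁/V₂)^(γ−1))/(γ−1) → W_b/(P₁V₁) = 0.9491.
W_a / W_b = 1.194 / 0.9491 = 1.258.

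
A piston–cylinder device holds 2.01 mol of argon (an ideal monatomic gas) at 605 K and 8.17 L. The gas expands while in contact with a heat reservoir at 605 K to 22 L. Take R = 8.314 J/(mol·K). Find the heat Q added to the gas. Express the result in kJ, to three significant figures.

Q ≈ 10.0 kJ

Isothermal ⇒ ΔU = 0, so Q = W = nRT ln(V₂/V₁).
Q = (2.01)(8.314)(605) ln(22/8.17) = 10110 × 0.9906 = 10015 J.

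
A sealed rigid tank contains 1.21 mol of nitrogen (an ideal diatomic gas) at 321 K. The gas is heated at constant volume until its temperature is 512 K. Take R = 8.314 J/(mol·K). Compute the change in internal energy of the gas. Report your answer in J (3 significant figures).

ΔU ≈ 4800 J

Constant volume ⇒ W = 0, so Q = ΔU = nCᵥΔT with Cᵥ = 5R/2 = 20.79 J/(mol·K).
ΔU = (1.21)(20.79)(512 − 321) = 4804 J.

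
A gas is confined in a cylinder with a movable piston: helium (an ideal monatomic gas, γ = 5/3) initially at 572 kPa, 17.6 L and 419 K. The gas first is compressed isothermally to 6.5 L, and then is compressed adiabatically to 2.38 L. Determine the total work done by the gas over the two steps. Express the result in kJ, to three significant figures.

W_total ≈ -24.4 kJ

Step 1 (isothermal): W = P₁V₁ ln(V₂/V₁) = (10067) ln(6.5/17.6) = -10028 J.
After step 1: P = 1549 kPa, V = 6.5 L, T = 419 K.
Step 2 (adiabatic): W = (P₁V₁ − P₂V₂)/(γ−1) = (10067 − 19670)/0.667 = -14404 J.
W_total = -10028 − 14404 = -24432 J.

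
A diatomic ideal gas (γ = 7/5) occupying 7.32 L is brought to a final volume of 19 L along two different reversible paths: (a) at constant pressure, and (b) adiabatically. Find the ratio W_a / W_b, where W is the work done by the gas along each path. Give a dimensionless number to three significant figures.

W_a / W_b ≈ 2.01

Path (a) isobaric: W = P₁(V₂ − V₁) → W_a/(P₁V₁) = 1.596.
Path (b) adiabatic: W = P₁V₁(1 − (V₁/V₂)^(γ−1))/(γ−1) → W_b/(P₁V₁) = 0.793.
W_a / W_b = 1.596 / 0.793 = 2.012.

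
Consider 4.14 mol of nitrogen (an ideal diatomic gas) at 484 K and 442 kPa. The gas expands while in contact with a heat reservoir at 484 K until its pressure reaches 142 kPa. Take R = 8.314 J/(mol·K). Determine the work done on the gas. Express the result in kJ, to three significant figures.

Isothermal process: W = nRT ln(V₂/V₁) = nRT ln(P₁/P₂).
W = (4.14)(8.314)(484) × ln(442/142)
  = 16659 × ln(3.113) = 16659 × 1.135
W_by_gas = 18916 J; work on gas = −W_by = -18916 J.

W ≈ -18.9 kJ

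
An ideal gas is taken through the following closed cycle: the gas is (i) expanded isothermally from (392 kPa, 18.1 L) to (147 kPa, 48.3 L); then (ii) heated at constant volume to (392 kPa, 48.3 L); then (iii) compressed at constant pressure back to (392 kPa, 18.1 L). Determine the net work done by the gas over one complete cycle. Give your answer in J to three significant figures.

Leg (i): W = PᵢVᵢ ln(V_f/Vᵢ) = (7095) ln(48.3/18.1) = 6964 J.
Leg (ii): W = 0.
Leg (iii): W = PΔV = (392)(18.1 − 48.3) = -11838 J.
W_net = 6964 − 11838 = -4874 J.

W_net ≈ -4870 J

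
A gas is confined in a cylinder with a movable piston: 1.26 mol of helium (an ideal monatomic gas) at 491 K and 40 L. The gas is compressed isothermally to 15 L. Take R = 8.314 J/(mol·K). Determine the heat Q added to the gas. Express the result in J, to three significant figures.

Q ≈ -5040 J

Isothermal ⇒ ΔU = 0, so Q = W = nRT ln(V₂/V₁).
Q = (1.26)(8.314)(491) ln(15/40) = 5144 × -0.9808 = -5045 J.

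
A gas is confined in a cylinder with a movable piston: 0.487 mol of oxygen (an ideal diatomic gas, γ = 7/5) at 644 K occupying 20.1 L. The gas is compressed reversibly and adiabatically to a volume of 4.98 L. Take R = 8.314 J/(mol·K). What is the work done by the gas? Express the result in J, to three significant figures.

W ≈ -4870 J

Adiabatic: TV^(γ−1) = const with γ = 7/5.
T₂ = T₁ (V₁/V₂)^(γ−1) = 644 × (20.1/4.98)^0.4 = 644 × 1.747 = 1125 K.
W_by = nCᵥ(T₁ − T₂) = (0.487)(20.79)(644 − 1125) = -4872 J.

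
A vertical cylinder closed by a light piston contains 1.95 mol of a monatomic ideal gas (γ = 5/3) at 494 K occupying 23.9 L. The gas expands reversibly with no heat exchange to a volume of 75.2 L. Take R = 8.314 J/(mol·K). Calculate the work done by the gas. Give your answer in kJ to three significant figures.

W ≈ 6.42 kJ

Adiabatic: TV^(γ−1) = const with γ = 5/3.
T₂ = T₁ (V₁/V₂)^(γ−1) = 494 × (23.9/75.2)^0.667 = 494 × 0.4657 = 230.1 K.
W_by = nCᵥ(T₁ − T₂) = (1.95)(12.47)(494 − 230.1) = 6419 J.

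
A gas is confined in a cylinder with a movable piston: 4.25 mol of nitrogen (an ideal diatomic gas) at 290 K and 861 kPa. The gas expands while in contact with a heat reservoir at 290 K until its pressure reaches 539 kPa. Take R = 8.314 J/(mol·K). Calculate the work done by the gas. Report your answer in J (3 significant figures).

Isothermal process: W = nRT ln(V₂/V₁) = nRT ln(P₁/P₂).
W = (4.25)(8.314)(290) × ln(861/539)
  = 10247 × ln(1.597) = 10247 × 0.4684
W_by_gas = 4799 J.

W ≈ 4800 J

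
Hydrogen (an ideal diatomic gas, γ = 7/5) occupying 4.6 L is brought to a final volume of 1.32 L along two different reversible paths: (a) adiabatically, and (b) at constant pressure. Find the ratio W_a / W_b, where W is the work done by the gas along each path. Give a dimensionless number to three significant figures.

W_a / W_b ≈ 2.27

Path (a) adiabatic: W = P₁V₁(1 − (V₁/V₂)^(γ−1))/(γ−1) → W_a/(P₁V₁) = -1.619.
Path (b) isobaric: W = P₁(V₂ − V₁) → W_b/(P₁V₁) = -0.713.
W_a / W_b = -1.619 / -0.713 = 2.271.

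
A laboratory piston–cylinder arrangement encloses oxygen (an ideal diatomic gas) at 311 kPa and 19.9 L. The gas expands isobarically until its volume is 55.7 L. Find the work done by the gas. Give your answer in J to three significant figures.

W ≈ 11100 J

Isobaric: W = P ΔV.
W = (311 kPa)(55.7 − 19.9 L) = (311)(35.8) = 11134 J.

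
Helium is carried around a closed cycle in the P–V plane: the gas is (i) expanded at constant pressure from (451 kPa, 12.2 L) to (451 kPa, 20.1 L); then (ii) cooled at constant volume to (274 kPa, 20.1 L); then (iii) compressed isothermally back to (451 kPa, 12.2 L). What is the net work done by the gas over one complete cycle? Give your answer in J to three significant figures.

W_net ≈ 813 J

Leg (i): W = PΔV = (451)(20.1 − 12.2) = 3563 J.
Leg (ii): W = 0.
Leg (iii): W = PᵢVᵢ ln(V_f/Vᵢ) = (5507) ln(12.2/20.1) = -2750 J.
W_net = 3563 − 2750 = 813.1 J.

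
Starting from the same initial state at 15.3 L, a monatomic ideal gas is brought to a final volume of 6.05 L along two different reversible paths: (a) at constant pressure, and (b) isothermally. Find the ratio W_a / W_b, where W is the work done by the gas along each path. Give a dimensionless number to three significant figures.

W_a / W_b ≈ 0.652

Path (a) isobaric: W = P₁(V₂ − V₁) → W_a/(P₁V₁) = -0.6046.
Path (b) isothermal: W = P₁V₁ ln(V₂/V₁) → W_b/(P₁V₁) = -0.9278.
W_a / W_b = -0.6046 / -0.9278 = 0.6516.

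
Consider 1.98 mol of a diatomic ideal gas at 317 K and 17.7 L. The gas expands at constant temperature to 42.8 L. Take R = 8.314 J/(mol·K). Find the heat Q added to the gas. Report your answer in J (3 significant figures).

Q ≈ 4610 J

Isothermal ⇒ ΔU = 0, so Q = W = nRT ln(V₂/V₁).
Q = (1.98)(8.314)(317) ln(42.8/17.7) = 5218 × 0.883 = 4608 J.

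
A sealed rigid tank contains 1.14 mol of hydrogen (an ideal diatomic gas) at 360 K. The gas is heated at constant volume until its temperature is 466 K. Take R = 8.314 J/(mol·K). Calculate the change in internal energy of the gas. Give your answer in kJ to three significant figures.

ΔU ≈ 2.51 kJ

Constant volume ⇒ W = 0, so Q = ΔU = nCᵥΔT with Cᵥ = 5R/2 = 20.79 J/(mol·K).
ΔU = (1.14)(20.79)(466 − 360) = 2512 J.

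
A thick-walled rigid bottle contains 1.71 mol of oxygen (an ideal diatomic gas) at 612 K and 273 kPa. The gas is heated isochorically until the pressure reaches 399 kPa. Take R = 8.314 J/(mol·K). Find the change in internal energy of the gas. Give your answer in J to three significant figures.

Constant volume ⇒ W = 0, so Q = ΔU = nCᵥΔT with Cᵥ = 5R/2 = 20.79 J/(mol·K).
At constant V, T₂/T₁ = P₂/P₁ ⇒ ΔT = T₁(P₂/P₁ − 1) = 612·(399/273 − 1) = 282.5 K.
ΔU = (1.71)(20.79)(282.5) = 10039 J.

ΔU ≈ 10000 J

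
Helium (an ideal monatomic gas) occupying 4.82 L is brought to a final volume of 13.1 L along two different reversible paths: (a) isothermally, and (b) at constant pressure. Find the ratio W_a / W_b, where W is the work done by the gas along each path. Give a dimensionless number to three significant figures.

Path (a) isothermal: W = P₁V₁ ln(V₂/V₁) → W_a/(P₁V₁) = 0.9998.
Path (b) isobaric: W = P₁(V₂ − V₁) → W_b/(P₁V₁) = 1.718.
W_a / W_b = 0.9998 / 1.718 = 0.582.

W_a / W_b ≈ 0.582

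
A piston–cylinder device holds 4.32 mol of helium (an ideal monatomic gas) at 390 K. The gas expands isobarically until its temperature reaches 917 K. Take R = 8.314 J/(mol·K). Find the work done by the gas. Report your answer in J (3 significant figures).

Isobaric: W = P ΔV = nR ΔT.
W = (4.32)(8.314)(917 − 390) = 18928 J.

W ≈ 18900 J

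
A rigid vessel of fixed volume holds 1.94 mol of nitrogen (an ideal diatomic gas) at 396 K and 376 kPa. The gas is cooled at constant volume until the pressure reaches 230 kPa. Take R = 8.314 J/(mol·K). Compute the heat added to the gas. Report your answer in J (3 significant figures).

Q ≈ -6200 J

Constant volume ⇒ W = 0, so Q = ΔU = nCᵥΔT with Cᵥ = 5R/2 = 20.79 J/(mol·K).
At constant V, T₂/T₁ = P₂/P₁ ⇒ ΔT = T₁(P₂/P₁ − 1) = 396·(230/376 − 1) = -153.8 K.
ΔU = (1.94)(20.79)(-153.8) = -6200 J.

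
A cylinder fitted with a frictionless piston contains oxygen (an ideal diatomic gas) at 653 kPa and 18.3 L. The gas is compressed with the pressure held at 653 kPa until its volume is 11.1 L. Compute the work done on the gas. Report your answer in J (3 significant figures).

W ≈ 4700 J

Isobaric: W = P ΔV.
W = (653 kPa)(11.1 − 18.3 L) = (653)(-7.2) = -4702 J.
Work on gas = −W_by = 4702 J.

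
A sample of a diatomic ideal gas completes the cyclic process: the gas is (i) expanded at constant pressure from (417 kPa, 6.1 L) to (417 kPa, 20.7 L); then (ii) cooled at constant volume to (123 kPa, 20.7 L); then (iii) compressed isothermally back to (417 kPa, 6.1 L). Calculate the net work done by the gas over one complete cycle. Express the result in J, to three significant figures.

Leg (i): W = PΔV = (417)(20.7 − 6.1) = 6088 J.
Leg (ii): W = 0.
Leg (iii): W = PᵢVᵢ ln(V_f/Vᵢ) = (2546) ln(6.1/20.7) = -3111 J.
W_net = 6088 − 3111 = 2977 J.

W_net ≈ 2980 J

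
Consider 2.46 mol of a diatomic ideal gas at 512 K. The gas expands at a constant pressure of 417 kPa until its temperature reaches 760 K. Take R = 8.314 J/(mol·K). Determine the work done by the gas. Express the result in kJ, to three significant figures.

W ≈ 5.07 kJ

Isobaric: W = P ΔV = nR ΔT.
W = (2.46)(8.314)(760 − 512) = 5072 J.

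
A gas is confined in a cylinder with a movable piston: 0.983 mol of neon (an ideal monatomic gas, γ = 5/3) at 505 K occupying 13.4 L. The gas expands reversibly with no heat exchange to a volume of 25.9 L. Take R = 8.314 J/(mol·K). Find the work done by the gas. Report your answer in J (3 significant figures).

W ≈ 2200 J

Adiabatic: TV^(γ−1) = const with γ = 5/3.
T₂ = T₁ (V₁/V₂)^(γ−1) = 505 × (13.4/25.9)^0.667 = 505 × 0.6445 = 325.5 K.
W_by = nCᵥ(T₁ − T₂) = (0.983)(12.47)(505 − 325.5) = 2201 J.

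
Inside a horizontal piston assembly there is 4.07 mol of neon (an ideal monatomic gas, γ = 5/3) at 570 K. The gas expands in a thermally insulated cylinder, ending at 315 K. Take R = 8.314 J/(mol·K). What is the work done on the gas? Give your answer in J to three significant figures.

W ≈ -12900 J

Adiabatic ⇒ Q = 0, so W_by = −ΔU = nCᵥ(T₁ − T₂).
Cᵥ = 3R/2 = 12.47 J/(mol·K).
W = (4.07)(12.47)(570 − 315) = 12943 J.
Work on gas = −W_by = -12943 J.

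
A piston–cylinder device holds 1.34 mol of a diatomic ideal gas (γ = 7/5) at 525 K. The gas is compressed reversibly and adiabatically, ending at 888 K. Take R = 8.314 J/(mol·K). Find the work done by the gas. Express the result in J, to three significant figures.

W ≈ -10100 J

Adiabatic ⇒ Q = 0, so W_by = −ΔU = nCᵥ(T₁ − T₂).
Cᵥ = 5R/2 = 20.79 J/(mol·K).
W = (1.34)(20.79)(525 − 888) = -10110 J.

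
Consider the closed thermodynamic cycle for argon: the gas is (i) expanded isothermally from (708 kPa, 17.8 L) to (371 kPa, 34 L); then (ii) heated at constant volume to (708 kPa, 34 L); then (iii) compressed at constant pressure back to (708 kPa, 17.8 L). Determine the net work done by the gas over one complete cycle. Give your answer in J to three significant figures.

Leg (i): W = PᵢVᵢ ln(V_f/Vᵢ) = (12602) ln(34/17.8) = 8156 J.
Leg (ii): W = 0.
Leg (iii): W = PΔV = (708)(17.8 − 34) = -11470 J.
W_net = 8156 − 11470 = -3314 J.

W_net ≈ -3310 J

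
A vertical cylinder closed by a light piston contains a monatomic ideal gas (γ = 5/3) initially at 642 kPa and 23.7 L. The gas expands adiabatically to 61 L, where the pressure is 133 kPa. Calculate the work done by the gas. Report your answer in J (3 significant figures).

W ≈ 10700 J

Adiabatic: W = (P₁V₁ − P₂V₂)/(γ − 1) with γ = 5/3.
P₁V₁ = 15215 J, P₂V₂ = 8113 J.
W = (15215 − 8113) / 0.6667 = 10654 J.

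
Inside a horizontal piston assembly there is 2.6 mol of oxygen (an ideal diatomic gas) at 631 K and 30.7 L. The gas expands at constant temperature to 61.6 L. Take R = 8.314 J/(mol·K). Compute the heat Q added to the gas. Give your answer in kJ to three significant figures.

Q ≈ 9.50 kJ

Isothermal ⇒ ΔU = 0, so Q = W = nRT ln(V₂/V₁).
Q = (2.6)(8.314)(631) ln(61.6/30.7) = 13640 × 0.6964 = 9499 J.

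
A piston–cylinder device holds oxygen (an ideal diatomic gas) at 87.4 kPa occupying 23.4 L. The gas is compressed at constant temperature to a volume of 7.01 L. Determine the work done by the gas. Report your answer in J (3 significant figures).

Isothermal: W = nRT ln(V₂/V₁) = P₁V₁ ln(V₂/V₁).
P₁V₁ = (87.4 kPa)(23.4 L) = 2045 J.
W = 2045 × ln(7.01/23.4) = 2045 × -1.205
W_by_gas = -2465 J.

W ≈ -2470 J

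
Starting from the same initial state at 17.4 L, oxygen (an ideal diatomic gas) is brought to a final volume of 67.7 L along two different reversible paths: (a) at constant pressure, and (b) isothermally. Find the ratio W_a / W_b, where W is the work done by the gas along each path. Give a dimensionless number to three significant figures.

W_a / W_b ≈ 2.13

Path (a) isobaric: W = P₁(V₂ − V₁) → W_a/(P₁V₁) = 2.891.
Path (b) isothermal: W = P₁V₁ ln(V₂/V₁) → W_b/(P₁V₁) = 1.359.
W_a / W_b = 2.891 / 1.359 = 2.128.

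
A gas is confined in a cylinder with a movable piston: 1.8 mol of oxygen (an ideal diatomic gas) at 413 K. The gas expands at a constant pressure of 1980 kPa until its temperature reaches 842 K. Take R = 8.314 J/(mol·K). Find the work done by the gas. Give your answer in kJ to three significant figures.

Isobaric: W = P ΔV = nR ΔT.
W = (1.8)(8.314)(842 − 413) = 6420 J.

W ≈ 6.42 kJ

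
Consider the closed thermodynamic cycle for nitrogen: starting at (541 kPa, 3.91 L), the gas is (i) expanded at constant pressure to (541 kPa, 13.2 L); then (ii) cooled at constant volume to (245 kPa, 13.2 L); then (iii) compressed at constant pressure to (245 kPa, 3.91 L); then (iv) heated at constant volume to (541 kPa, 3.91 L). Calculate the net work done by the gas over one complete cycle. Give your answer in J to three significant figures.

Constant-volume legs do no work.
W(i) = (541)(13.2 − 3.91) = 5026 J; W(iii) = (245)(3.91 − 13.2) = -2276 J.
W_net = 5026 − 2276 = 2750 J (the clockwise enclosed area).

W_net ≈ 2750 J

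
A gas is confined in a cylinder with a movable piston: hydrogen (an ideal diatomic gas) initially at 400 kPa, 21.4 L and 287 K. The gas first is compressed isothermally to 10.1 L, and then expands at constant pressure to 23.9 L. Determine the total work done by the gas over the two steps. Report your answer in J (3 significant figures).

W_total ≈ 5270 J

Step 1 (isothermal): W = P₁V₁ ln(V₂/V₁) = (8560) ln(10.1/21.4) = -6427 J.
After step 1: P = 847.5 kPa, V = 10.1 L, T = 287 K.
Step 2 (isobaric): W = PΔV = (847.5 kPa)(23.9 − 10.1 L) = 11696 J.
W_total = -6427 + 11696 = 5269 J.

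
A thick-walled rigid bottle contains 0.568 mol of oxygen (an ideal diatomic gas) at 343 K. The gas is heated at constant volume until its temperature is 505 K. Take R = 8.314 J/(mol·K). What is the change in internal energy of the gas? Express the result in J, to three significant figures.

ΔU ≈ 1910 J

Constant volume ⇒ W = 0, so Q = ΔU = nCᵥΔT with Cᵥ = 5R/2 = 20.79 J/(mol·K).
ΔU = (0.568)(20.79)(505 − 343) = 1913 J.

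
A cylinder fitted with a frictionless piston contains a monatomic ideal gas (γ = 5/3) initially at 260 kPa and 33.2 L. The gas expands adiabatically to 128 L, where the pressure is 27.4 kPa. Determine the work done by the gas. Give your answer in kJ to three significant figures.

W ≈ 7.69 kJ

Adiabatic: W = (P₁V₁ − P₂V₂)/(γ − 1) with γ = 5/3.
P₁V₁ = 8632 J, P₂V₂ = 3507 J.
W = (8632 − 3507) / 0.6667 = 7687 J.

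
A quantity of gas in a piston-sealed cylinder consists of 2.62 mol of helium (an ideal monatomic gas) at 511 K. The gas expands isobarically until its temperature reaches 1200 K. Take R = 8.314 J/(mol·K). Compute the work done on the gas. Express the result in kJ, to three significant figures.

Isobaric: W = P ΔV = nR ΔT.
W = (2.62)(8.314)(1200 − 511) = 15008 J.
Work on gas = −W_by = -15008 J.

W ≈ -15.0 kJ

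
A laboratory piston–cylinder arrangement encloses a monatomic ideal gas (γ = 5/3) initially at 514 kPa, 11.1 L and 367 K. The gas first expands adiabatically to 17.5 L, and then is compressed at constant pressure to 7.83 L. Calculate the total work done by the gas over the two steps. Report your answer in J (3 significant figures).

W_total ≈ -87.1 J

Step 1 (adiabatic): W = (P₁V₁ − P₂V₂)/(γ−1) = (5705 − 4212)/0.667 = 2240 J.
After step 1: P = 240.7 kPa, V = 17.5 L, T = 270.9 K.
Step 2 (isobaric): W = PΔV = (240.7 kPa)(7.83 − 17.5 L) = -2327 J.
W_total = 2240 − 2327 = -87.09 J.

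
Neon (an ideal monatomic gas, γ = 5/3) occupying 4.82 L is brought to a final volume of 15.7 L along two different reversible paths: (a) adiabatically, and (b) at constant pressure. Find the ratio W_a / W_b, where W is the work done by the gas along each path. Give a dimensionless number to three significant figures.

Path (a) adiabatic: W = P₁V₁(1 − (V₁/V₂)^(γ−1))/(γ−1) → W_a/(P₁V₁) = 0.8174.
Path (b) isobaric: W = P₁(V₂ − V₁) → W_b/(P₁V₁) = 2.257.
W_a / W_b = 0.8174 / 2.257 = 0.3621.

W_a / W_b ≈ 0.362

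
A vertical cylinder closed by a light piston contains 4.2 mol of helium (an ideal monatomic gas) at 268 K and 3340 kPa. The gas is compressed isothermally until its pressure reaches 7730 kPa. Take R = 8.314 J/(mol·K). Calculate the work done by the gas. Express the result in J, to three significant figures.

Isothermal process: W = nRT ln(V₂/V₁) = nRT ln(P₁/P₂).
W = (4.2)(8.314)(268) × ln(3340/7730)
  = 9358 × ln(0.4321) = 9358 × -0.8391
W_by_gas = -7853 J.

W ≈ -7850 J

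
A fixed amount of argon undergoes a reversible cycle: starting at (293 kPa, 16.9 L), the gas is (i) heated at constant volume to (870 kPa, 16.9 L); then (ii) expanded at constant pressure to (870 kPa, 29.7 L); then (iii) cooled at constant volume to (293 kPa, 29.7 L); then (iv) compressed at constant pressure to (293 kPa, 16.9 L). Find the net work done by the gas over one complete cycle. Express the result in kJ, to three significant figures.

Constant-volume legs do no work.
W(ii) = (870)(29.7 − 16.9) = 11136 J; W(iv) = (293)(16.9 − 29.7) = -3750 J.
W_net = 11136 − 3750 = 7386 J (the clockwise enclosed area).

W_net ≈ 7.39 kJ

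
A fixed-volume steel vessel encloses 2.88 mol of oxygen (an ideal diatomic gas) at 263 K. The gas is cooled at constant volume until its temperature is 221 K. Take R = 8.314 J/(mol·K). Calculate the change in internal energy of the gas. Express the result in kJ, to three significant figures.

Constant volume ⇒ W = 0, so Q = ΔU = nCᵥΔT with Cᵥ = 5R/2 = 20.79 J/(mol·K).
ΔU = (2.88)(20.79)(221 − 263) = -2514 J.

ΔU ≈ -2.51 kJ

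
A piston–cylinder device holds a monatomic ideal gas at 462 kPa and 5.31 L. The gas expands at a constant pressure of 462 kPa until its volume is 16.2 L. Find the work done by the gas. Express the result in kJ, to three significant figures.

W ≈ 5.03 kJ

Isobaric: W = P ΔV.
W = (462 kPa)(16.2 − 5.31 L) = (462)(10.89) = 5031 J.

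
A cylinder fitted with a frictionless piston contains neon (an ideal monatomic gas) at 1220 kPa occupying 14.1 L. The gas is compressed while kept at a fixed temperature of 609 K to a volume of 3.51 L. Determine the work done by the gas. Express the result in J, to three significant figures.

W ≈ -23900 J

Isothermal: W = nRT ln(V₂/V₁) = P₁V₁ ln(V₂/V₁).
P₁V₁ = (1220 kPa)(14.1 L) = 17202 J.
W = 17202 × ln(3.51/14.1) = 17202 × -1.391
W_by_gas = -23920 J.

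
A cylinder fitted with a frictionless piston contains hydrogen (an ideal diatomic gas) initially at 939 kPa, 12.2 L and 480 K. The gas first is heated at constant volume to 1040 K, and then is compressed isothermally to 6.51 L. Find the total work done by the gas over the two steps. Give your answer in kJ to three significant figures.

W_total ≈ -15.6 kJ

Step 1 (isochoric): W = 0 (constant volume).
After step 1: P = 2034 kPa (V unchanged).
Step 2 (isothermal): W = P₁V₁ ln(V₂/V₁) = (24821) ln(6.51/12.2) = -15590 J.
W_total = 0 − 15590 = -15590 J.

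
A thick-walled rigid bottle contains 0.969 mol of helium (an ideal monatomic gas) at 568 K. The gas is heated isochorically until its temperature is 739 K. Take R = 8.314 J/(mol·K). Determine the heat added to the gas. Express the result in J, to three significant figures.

Constant volume ⇒ W = 0, so Q = ΔU = nCᵥΔT with Cᵥ = 3R/2 = 12.47 J/(mol·K).
ΔU = (0.969)(12.47)(739 − 568) = 2066 J.

Q ≈ 2070 J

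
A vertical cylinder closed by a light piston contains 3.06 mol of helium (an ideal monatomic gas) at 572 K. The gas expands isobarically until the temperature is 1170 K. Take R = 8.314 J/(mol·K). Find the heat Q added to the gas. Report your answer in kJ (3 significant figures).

Q ≈ 38.0 kJ

Isobaric: W = nRΔT = (3.06)(8.314)(598) = 15214 J.
ΔU = nCᵥΔT with Cᵥ = 3R/2: ΔU = (3.06)(12.47)(598) = 22820 J.
Q = ΔU + W = 22820 + 15214 = 38034 J.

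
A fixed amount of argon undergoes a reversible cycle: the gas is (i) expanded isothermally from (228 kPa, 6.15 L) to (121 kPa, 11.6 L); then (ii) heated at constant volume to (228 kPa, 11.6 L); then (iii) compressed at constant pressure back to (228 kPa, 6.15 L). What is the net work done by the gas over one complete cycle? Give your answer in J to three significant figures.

Leg (i): W = PᵢVᵢ ln(V_f/Vᵢ) = (1402) ln(11.6/6.15) = 889.8 J.
Leg (ii): W = 0.
Leg (iii): W = PΔV = (228)(6.15 − 11.6) = -1243 J.
W_net = 889.8 − 1243 = -352.8 J.

W_net ≈ -353 J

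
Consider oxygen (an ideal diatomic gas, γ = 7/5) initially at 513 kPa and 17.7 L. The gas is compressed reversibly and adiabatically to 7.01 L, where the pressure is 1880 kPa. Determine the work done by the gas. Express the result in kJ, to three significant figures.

Adiabatic: W = (P₁V₁ − P₂V₂)/(γ − 1) with γ = 7/5.
P₁V₁ = 9080 J, P₂V₂ = 13179 J.
W = (9080 − 13179) / 0.4 = -10247 J.

W ≈ -10.2 kJ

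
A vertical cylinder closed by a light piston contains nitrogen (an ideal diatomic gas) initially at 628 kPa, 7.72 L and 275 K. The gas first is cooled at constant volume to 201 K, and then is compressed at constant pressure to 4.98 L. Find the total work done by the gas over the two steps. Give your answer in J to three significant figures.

Step 1 (isochoric): W = 0 (constant volume).
After step 1: P = 459 kPa (V unchanged).
Step 2 (isobaric): W = PΔV = (459 kPa)(4.98 − 7.72 L) = -1258 J.
W_total = 0 − 1258 = -1258 J.

W_total ≈ -1260 J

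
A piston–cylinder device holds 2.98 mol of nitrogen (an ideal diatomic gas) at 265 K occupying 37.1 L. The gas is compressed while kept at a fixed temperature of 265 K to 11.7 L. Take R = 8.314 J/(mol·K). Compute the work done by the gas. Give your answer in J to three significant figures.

Isothermal: W = nRT ln(V₂/V₁).
W = (2.98)(8.314)(265) × ln(11.7/37.1)
  = 6566 × -1.154
W_by_gas = -7577 J.

W ≈ -7580 J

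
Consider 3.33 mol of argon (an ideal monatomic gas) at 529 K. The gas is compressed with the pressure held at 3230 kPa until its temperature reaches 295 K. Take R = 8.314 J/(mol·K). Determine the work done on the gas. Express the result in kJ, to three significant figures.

Isobaric: W = P ΔV = nR ΔT.
W = (3.33)(8.314)(295 − 529) = -6478 J.
Work on gas = −W_by = 6478 J.

W ≈ 6.48 kJ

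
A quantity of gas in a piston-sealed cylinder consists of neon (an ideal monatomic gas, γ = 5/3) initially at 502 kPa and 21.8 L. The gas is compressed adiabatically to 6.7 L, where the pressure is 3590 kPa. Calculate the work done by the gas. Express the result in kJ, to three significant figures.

Adiabatic: W = (P₁V₁ − P₂V₂)/(γ − 1) with γ = 5/3.
P₁V₁ = 10944 J, P₂V₂ = 24053 J.
W = (10944 − 24053) / 0.6667 = -19664 J.

W ≈ -19.7 kJ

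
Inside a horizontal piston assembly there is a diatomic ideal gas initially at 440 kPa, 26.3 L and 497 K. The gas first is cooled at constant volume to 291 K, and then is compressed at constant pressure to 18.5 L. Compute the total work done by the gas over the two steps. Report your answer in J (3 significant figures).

W_total ≈ -2010 J

Step 1 (isochoric): W = 0 (constant volume).
After step 1: P = 257.6 kPa (V unchanged).
Step 2 (isobaric): W = PΔV = (257.6 kPa)(18.5 − 26.3 L) = -2009 J.
W_total = 0 − 2009 = -2009 J.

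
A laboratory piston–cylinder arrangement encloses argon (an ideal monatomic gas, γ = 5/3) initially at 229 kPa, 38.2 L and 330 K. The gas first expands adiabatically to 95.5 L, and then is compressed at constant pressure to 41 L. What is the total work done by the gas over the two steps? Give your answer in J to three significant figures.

Step 1 (adiabatic): W = (P₁V₁ − P₂V₂)/(γ−1) = (8748 − 4749)/0.667 = 5998 J.
After step 1: P = 49.73 kPa, V = 95.5 L, T = 179.2 K.
Step 2 (isobaric): W = PΔV = (49.73 kPa)(41 − 95.5 L) = -2710 J.
W_total = 5998 − 2710 = 3288 J.

W_total ≈ 3290 J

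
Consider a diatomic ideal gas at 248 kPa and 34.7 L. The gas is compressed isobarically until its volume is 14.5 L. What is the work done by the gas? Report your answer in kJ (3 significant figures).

Isobaric: W = P ΔV.
W = (248 kPa)(14.5 − 34.7 L) = (248)(-20.2) = -5010 J.

W ≈ -5.01 kJ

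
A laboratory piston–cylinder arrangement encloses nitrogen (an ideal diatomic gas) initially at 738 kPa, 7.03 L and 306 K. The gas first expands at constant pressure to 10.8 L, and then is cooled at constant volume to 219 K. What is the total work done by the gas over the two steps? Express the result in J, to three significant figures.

W_total ≈ 2780 J

Step 1 (isobaric): W = PΔV = (738 kPa)(10.8 − 7.03 L) = 2782 J.
Step 2 (isochoric): W = 0 (constant volume).
W_total = 2782 + 0 = 2782 J.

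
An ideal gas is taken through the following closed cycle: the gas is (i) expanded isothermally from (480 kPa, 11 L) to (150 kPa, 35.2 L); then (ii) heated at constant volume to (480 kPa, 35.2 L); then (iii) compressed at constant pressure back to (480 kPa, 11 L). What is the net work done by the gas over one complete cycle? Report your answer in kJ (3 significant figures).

Leg (i): W = PᵢVᵢ ln(V_f/Vᵢ) = (5280) ln(35.2/11) = 6141 J.
Leg (ii): W = 0.
Leg (iii): W = PΔV = (480)(11 − 35.2) = -11616 J.
W_net = 6141 − 11616 = -5475 J.

W_net ≈ -5.47 kJ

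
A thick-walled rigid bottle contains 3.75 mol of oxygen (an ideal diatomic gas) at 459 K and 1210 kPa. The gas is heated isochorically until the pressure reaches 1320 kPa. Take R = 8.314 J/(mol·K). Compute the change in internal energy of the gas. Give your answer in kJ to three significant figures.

ΔU ≈ 3.25 kJ

Constant volume ⇒ W = 0, so Q = ΔU = nCᵥΔT with Cᵥ = 5R/2 = 20.79 J/(mol·K).
At constant V, T₂/T₁ = P₂/P₁ ⇒ ΔT = T₁(P₂/P₁ − 1) = 459·(1320/1210 − 1) = 41.73 K.
ΔU = (3.75)(20.79)(41.73) = 3252 J.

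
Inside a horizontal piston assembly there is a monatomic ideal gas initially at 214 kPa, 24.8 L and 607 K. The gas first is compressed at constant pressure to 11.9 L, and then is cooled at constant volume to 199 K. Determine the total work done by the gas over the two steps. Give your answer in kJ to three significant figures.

W_total ≈ -2.76 kJ

Step 1 (isobaric): W = PΔV = (214 kPa)(11.9 − 24.8 L) = -2761 J.
Step 2 (isochoric): W = 0 (constant volume).
W_total = -2761 + 0 = -2761 J.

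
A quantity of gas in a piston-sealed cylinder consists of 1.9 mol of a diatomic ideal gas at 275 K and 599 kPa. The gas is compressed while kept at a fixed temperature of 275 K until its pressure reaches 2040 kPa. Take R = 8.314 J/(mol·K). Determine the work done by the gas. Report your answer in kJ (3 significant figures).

Isothermal process: W = nRT ln(V₂/V₁) = nRT ln(P₁/P₂).
W = (1.9)(8.314)(275) × ln(599/2040)
  = 4344 × ln(0.2936) = 4344 × -1.225
W_by_gas = -5323 J.

W ≈ -5.32 kJ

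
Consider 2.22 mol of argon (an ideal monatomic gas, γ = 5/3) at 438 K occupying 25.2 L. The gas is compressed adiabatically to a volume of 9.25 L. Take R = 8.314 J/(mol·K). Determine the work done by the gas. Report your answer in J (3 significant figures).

W ≈ -11500 J

Adiabatic: TV^(γ−1) = const with γ = 5/3.
T₂ = T₁ (V₁/V₂)^(γ−1) = 438 × (25.2/9.25)^0.667 = 438 × 1.951 = 854.4 K.
W_by = nCᵥ(T₁ − T₂) = (2.22)(12.47)(438 − 854.4) = -11527 J.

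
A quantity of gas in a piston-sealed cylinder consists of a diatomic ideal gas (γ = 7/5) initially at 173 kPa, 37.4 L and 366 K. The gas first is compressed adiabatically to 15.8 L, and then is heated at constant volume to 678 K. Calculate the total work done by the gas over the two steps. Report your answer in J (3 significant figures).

W_total ≈ -6660 J

Step 1 (adiabatic): W = (P₁V₁ − P₂V₂)/(γ−1) = (6470 − 9133)/0.4 = -6656 J.
Step 2 (isochoric): W = 0 (constant volume).
W_total = -6656 + 0 = -6656 J.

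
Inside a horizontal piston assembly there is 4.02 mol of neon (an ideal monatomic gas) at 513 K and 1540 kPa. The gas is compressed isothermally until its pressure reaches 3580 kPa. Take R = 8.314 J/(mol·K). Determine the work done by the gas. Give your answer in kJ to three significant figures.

Isothermal process: W = nRT ln(V₂/V₁) = nRT ln(P₁/P₂).
W = (4.02)(8.314)(513) × ln(1540/3580)
  = 17146 × ln(0.4302) = 17146 × -0.8436
W_by_gas = -14464 J.

W ≈ -14.5 kJ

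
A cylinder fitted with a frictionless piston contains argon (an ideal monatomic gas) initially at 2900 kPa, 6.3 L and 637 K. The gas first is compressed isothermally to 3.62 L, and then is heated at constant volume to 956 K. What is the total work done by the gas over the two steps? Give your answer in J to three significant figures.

W_total ≈ -10100 J

Step 1 (isothermal): W = P₁V₁ ln(V₂/V₁) = (18270) ln(3.62/6.3) = -10123 J.
Step 2 (isochoric): W = 0 (constant volume).
W_total = -10123 + 0 = -10123 J.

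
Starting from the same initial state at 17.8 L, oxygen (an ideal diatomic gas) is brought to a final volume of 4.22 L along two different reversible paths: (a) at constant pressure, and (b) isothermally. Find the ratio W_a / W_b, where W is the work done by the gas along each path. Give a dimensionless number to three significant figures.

W_a / W_b ≈ 0.530

Path (a) isobaric: W = P₁(V₂ − V₁) → W_a/(P₁V₁) = -0.7629.
Path (b) isothermal: W = P₁V₁ ln(V₂/V₁) → W_b/(P₁V₁) = -1.439.
W_a / W_b = -0.7629 / -1.439 = 0.53.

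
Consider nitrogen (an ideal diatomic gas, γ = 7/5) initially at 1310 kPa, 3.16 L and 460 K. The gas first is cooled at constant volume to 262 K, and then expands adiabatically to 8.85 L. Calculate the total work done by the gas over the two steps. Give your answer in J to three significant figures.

Step 1 (isochoric): W = 0 (constant volume).
After step 1: P = 746.1 kPa (V unchanged).
Step 2 (adiabatic): W = (P₁V₁ − P₂V₂)/(γ−1) = (2358 − 1562)/0.4 = 1990 J.
W_total = 0 + 1990 = 1990 J.

W_total ≈ 1990 J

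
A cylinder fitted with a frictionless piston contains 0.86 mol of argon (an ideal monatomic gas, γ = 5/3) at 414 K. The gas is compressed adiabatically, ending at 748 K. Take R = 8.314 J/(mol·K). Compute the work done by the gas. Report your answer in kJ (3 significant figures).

W ≈ -3.58 kJ

Adiabatic ⇒ Q = 0, so W_by = −ΔU = nCᵥ(T₁ − T₂).
Cᵥ = 3R/2 = 12.47 J/(mol·K).
W = (0.86)(12.47)(414 − 748) = -3582 J.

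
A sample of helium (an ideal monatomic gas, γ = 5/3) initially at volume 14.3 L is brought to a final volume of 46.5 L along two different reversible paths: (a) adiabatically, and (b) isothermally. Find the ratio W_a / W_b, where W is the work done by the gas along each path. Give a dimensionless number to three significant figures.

Path (a) adiabatic: W = P₁V₁(1 − (V₁/V₂)^(γ−1))/(γ−1) → W_a/(P₁V₁) = 0.8166.
Path (b) isothermal: W = P₁V₁ ln(V₂/V₁) → W_b/(P₁V₁) = 1.179.
W_a / W_b = 0.8166 / 1.179 = 0.6925.

W_a / W_b ≈ 0.693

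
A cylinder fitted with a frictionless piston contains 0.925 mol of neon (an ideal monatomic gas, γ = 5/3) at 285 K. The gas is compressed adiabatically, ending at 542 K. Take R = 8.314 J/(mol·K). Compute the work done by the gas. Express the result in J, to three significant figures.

W ≈ -2960 J

Adiabatic ⇒ Q = 0, so W_by = −ΔU = nCᵥ(T₁ − T₂).
Cᵥ = 3R/2 = 12.47 J/(mol·K).
W = (0.925)(12.47)(285 − 542) = -2965 J.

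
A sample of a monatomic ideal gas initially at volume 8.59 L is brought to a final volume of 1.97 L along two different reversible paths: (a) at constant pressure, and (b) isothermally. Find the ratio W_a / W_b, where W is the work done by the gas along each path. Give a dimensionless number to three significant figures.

W_a / W_b ≈ 0.523

Path (a) isobaric: W = P₁(V₂ − V₁) → W_a/(P₁V₁) = -0.7707.
Path (b) isothermal: W = P₁V₁ ln(V₂/V₁) → W_b/(P₁V₁) = -1.473.
W_a / W_b = -0.7707 / -1.473 = 0.5233.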